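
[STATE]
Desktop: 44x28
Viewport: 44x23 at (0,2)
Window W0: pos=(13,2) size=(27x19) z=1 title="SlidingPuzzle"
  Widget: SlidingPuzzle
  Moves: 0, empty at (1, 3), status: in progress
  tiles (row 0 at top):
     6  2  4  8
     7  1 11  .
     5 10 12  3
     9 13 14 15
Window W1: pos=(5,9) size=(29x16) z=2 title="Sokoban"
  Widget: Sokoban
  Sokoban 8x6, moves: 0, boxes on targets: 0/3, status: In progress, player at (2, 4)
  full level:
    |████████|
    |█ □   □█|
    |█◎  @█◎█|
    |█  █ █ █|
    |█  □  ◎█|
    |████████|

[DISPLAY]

             ┏━━━━━━━━━━━━━━━━━━━━━━━━━┓    
             ┃ SlidingPuzzle           ┃    
             ┠─────────────────────────┨    
             ┃┌────┬────┬────┬────┐    ┃    
             ┃│  6 │  2 │  4 │  8 │    ┃    
             ┃├────┼────┼────┼────┤    ┃    
             ┃│  7 │  1 │ 11 │    │    ┃    
     ┏━━━━━━━━━━━━━━━━━━━━━━━━━━━┓┤    ┃    
     ┃ Sokoban                   ┃│    ┃    
     ┠───────────────────────────┨┤    ┃    
     ┃████████                   ┃│    ┃    
     ┃█ □   □█                   ┃┘    ┃    
     ┃█◎  @█◎█                   ┃     ┃    
     ┃█  █ █ █                   ┃     ┃    
     ┃█  □  ◎█                   ┃     ┃    
     ┃████████                   ┃     ┃    
     ┃Moves: 0  0/3              ┃     ┃    
     ┃                           ┃     ┃    
     ┃                           ┃━━━━━┛    
     ┃                           ┃          
     ┃                           ┃          
     ┃                           ┃          
     ┗━━━━━━━━━━━━━━━━━━━━━━━━━━━┛          


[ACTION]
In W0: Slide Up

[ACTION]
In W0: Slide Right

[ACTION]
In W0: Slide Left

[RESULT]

             ┏━━━━━━━━━━━━━━━━━━━━━━━━━┓    
             ┃ SlidingPuzzle           ┃    
             ┠─────────────────────────┨    
             ┃┌────┬────┬────┬────┐    ┃    
             ┃│  6 │  2 │  4 │  8 │    ┃    
             ┃├────┼────┼────┼────┤    ┃    
             ┃│  7 │  1 │ 11 │  3 │    ┃    
     ┏━━━━━━━━━━━━━━━━━━━━━━━━━━━┓┤    ┃    
     ┃ Sokoban                   ┃│    ┃    
     ┠───────────────────────────┨┤    ┃    
     ┃████████                   ┃│    ┃    
     ┃█ □   □█                   ┃┘    ┃    
     ┃█◎  @█◎█                   ┃     ┃    
     ┃█  █ █ █                   ┃     ┃    
     ┃█  □  ◎█                   ┃     ┃    
     ┃████████                   ┃     ┃    
     ┃Moves: 0  0/3              ┃     ┃    
     ┃                           ┃     ┃    
     ┃                           ┃━━━━━┛    
     ┃                           ┃          
     ┃                           ┃          
     ┃                           ┃          
     ┗━━━━━━━━━━━━━━━━━━━━━━━━━━━┛          


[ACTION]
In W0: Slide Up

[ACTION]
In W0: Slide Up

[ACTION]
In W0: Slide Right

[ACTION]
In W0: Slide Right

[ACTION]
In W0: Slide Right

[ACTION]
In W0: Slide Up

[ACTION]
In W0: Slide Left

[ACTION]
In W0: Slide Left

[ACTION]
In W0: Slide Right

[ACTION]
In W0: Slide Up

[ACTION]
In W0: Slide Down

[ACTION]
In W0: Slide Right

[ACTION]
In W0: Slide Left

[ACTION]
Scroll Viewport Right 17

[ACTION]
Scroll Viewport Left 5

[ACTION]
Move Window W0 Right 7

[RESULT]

                 ┏━━━━━━━━━━━━━━━━━━━━━━━━━┓
                 ┃ SlidingPuzzle           ┃
                 ┠─────────────────────────┨
                 ┃┌────┬────┬────┬────┐    ┃
                 ┃│  6 │  2 │  4 │  8 │    ┃
                 ┃├────┼────┼────┼────┤    ┃
                 ┃│  7 │  1 │ 11 │  3 │    ┃
     ┏━━━━━━━━━━━━━━━━━━━━━━━━━━━┓────┤    ┃
     ┃ Sokoban                   ┃ 15 │    ┃
     ┠───────────────────────────┨────┤    ┃
     ┃████████                   ┃ 14 │    ┃
     ┃█ □   □█                   ┃────┘    ┃
     ┃█◎  @█◎█                   ┃         ┃
     ┃█  █ █ █                   ┃         ┃
     ┃█  □  ◎█                   ┃         ┃
     ┃████████                   ┃         ┃
     ┃Moves: 0  0/3              ┃         ┃
     ┃                           ┃         ┃
     ┃                           ┃━━━━━━━━━┛
     ┃                           ┃          
     ┃                           ┃          
     ┃                           ┃          
     ┗━━━━━━━━━━━━━━━━━━━━━━━━━━━┛          


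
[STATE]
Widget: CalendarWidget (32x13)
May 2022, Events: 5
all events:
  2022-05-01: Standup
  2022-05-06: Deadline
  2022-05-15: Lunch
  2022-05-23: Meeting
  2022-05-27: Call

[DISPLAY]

            May 2022            
Mo Tu We Th Fr Sa Su            
                   1*           
 2  3  4  5  6*  7  8           
 9 10 11 12 13 14 15*           
16 17 18 19 20 21 22            
23* 24 25 26 27* 28 29          
30 31                           
                                
                                
                                
                                
                                


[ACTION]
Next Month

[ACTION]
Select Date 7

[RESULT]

           June 2022            
Mo Tu We Th Fr Sa Su            
       1  2  3  4  5            
 6 [ 7]  8  9 10 11 12          
13 14 15 16 17 18 19            
20 21 22 23 24 25 26            
27 28 29 30                     
                                
                                
                                
                                
                                
                                


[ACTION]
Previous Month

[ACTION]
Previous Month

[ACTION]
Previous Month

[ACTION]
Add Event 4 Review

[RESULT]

           March 2022           
Mo Tu We Th Fr Sa Su            
    1  2  3  4*  5  6           
 7  8  9 10 11 12 13            
14 15 16 17 18 19 20            
21 22 23 24 25 26 27            
28 29 30 31                     
                                
                                
                                
                                
                                
                                


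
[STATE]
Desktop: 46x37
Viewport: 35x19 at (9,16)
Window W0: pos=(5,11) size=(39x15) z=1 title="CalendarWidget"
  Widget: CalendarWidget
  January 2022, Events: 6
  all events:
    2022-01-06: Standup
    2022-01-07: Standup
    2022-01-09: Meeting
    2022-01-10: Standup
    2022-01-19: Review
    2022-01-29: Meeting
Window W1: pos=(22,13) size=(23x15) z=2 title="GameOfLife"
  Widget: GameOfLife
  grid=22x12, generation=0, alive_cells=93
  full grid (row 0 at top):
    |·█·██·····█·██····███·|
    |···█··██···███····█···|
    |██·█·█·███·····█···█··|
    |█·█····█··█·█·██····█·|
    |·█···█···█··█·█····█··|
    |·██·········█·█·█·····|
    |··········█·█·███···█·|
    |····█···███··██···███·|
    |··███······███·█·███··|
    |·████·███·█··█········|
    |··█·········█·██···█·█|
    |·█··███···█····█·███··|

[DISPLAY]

             ┃Gen: 0               
 4  5  6*  7*┃···█··██···███····█··
 11 12 13 14 ┃██·█·█·███·····█···█·
18 19* 20 21 ┃█·█····█··█·█·██····█
25 26 27 28 2┃·█···█···█··█·█····█·
             ┃·██·········█·█·█····
             ┃··········█·█·███···█
             ┃····█···███··██···███
             ┃··███······███·█·███·
━━━━━━━━━━━━━┃·████·███·█··█·······
             ┃··█·········█·██···█·
             ┗━━━━━━━━━━━━━━━━━━━━━
                                   
                                   
                                   
                                   
                                   
                                   
                                   


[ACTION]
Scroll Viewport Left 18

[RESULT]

     ┃                ┃Gen: 0      
     ┃ 3  4  5  6*  7*┃···█··██···█
     ┃10* 11 12 13 14 ┃██·█·█·███··
     ┃17 18 19* 20 21 ┃█·█····█··█·
     ┃24 25 26 27 28 2┃·█···█···█··
     ┃31              ┃·██·········
     ┃                ┃··········█·
     ┃                ┃····█···███·
     ┃                ┃··███······█
     ┗━━━━━━━━━━━━━━━━┃·████·███·█·
                      ┃··█·········
                      ┗━━━━━━━━━━━━
                                   
                                   
                                   
                                   
                                   
                                   
                                   


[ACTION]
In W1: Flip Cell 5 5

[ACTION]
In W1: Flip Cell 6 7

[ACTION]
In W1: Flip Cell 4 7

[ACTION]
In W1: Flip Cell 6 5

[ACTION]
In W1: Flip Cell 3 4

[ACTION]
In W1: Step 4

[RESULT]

     ┃                ┃Gen: 4      
     ┃ 3  4  5  6*  7*┃·█··██····█·
     ┃10* 11 12 13 14 ┃··█····██··█
     ┃17 18 19* 20 21 ┃······██··██
     ┃24 25 26 27 28 2┃··········█·
     ┃31              ┃······██··█·
     ┃                ┃·····███····
     ┃                ┃··········██
     ┃                ┃·····█······
     ┗━━━━━━━━━━━━━━━━┃·······█·███
                      ┃·····█·····█
                      ┗━━━━━━━━━━━━
                                   
                                   
                                   
                                   
                                   
                                   
                                   


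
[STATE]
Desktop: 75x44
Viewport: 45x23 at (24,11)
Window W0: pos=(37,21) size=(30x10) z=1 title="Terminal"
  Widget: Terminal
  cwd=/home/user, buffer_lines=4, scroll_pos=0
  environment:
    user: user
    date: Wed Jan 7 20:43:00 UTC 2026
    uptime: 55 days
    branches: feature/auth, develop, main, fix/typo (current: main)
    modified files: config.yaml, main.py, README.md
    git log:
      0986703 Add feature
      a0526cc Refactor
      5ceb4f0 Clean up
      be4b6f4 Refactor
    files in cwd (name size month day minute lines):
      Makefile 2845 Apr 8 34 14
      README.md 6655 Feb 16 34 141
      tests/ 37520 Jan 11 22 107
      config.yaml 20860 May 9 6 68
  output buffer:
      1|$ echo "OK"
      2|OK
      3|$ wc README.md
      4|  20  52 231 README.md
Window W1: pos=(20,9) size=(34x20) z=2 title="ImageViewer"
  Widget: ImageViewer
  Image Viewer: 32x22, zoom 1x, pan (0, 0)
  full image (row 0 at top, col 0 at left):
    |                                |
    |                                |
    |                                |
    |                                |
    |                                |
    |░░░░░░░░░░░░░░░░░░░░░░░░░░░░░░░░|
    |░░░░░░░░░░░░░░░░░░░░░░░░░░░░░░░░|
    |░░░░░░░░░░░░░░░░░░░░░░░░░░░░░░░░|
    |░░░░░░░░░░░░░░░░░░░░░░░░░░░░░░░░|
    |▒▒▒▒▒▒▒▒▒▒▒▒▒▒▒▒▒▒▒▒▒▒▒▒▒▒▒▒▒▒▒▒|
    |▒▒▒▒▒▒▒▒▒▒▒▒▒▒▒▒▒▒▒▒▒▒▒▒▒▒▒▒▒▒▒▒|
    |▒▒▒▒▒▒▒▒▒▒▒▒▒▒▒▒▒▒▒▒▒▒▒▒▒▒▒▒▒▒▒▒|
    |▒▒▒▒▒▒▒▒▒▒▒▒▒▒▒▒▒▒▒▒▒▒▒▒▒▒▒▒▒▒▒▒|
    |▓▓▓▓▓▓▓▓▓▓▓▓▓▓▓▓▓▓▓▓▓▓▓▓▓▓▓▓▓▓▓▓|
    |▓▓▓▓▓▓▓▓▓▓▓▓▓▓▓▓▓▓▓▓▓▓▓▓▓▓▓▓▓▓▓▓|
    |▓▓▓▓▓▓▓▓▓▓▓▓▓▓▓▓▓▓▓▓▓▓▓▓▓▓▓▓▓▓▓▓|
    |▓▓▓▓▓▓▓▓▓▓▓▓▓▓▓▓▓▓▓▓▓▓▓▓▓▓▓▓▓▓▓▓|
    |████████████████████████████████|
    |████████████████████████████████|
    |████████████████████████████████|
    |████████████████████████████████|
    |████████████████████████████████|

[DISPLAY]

─────────────────────────────┨               
                             ┃               
                             ┃               
                             ┃               
                             ┃               
                             ┃               
░░░░░░░░░░░░░░░░░░░░░░░░░░░░░┃               
░░░░░░░░░░░░░░░░░░░░░░░░░░░░░┃               
░░░░░░░░░░░░░░░░░░░░░░░░░░░░░┃               
░░░░░░░░░░░░░░░░░░░░░░░░░░░░░┃               
▒▒▒▒▒▒▒▒▒▒▒▒▒▒▒▒▒▒▒▒▒▒▒▒▒▒▒▒▒┃━━━━━━━━━━━━┓  
▒▒▒▒▒▒▒▒▒▒▒▒▒▒▒▒▒▒▒▒▒▒▒▒▒▒▒▒▒┃            ┃  
▒▒▒▒▒▒▒▒▒▒▒▒▒▒▒▒▒▒▒▒▒▒▒▒▒▒▒▒▒┃────────────┨  
▒▒▒▒▒▒▒▒▒▒▒▒▒▒▒▒▒▒▒▒▒▒▒▒▒▒▒▒▒┃            ┃  
▓▓▓▓▓▓▓▓▓▓▓▓▓▓▓▓▓▓▓▓▓▓▓▓▓▓▓▓▓┃            ┃  
▓▓▓▓▓▓▓▓▓▓▓▓▓▓▓▓▓▓▓▓▓▓▓▓▓▓▓▓▓┃            ┃  
▓▓▓▓▓▓▓▓▓▓▓▓▓▓▓▓▓▓▓▓▓▓▓▓▓▓▓▓▓┃DME.md      ┃  
━━━━━━━━━━━━━━━━━━━━━━━━━━━━━┛            ┃  
             ┃                            ┃  
             ┗━━━━━━━━━━━━━━━━━━━━━━━━━━━━┛  
                                             
                                             
                                             


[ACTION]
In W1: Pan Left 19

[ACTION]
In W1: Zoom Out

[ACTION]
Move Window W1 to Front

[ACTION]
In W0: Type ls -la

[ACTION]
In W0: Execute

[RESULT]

─────────────────────────────┨               
                             ┃               
                             ┃               
                             ┃               
                             ┃               
                             ┃               
░░░░░░░░░░░░░░░░░░░░░░░░░░░░░┃               
░░░░░░░░░░░░░░░░░░░░░░░░░░░░░┃               
░░░░░░░░░░░░░░░░░░░░░░░░░░░░░┃               
░░░░░░░░░░░░░░░░░░░░░░░░░░░░░┃               
▒▒▒▒▒▒▒▒▒▒▒▒▒▒▒▒▒▒▒▒▒▒▒▒▒▒▒▒▒┃━━━━━━━━━━━━┓  
▒▒▒▒▒▒▒▒▒▒▒▒▒▒▒▒▒▒▒▒▒▒▒▒▒▒▒▒▒┃            ┃  
▒▒▒▒▒▒▒▒▒▒▒▒▒▒▒▒▒▒▒▒▒▒▒▒▒▒▒▒▒┃────────────┨  
▒▒▒▒▒▒▒▒▒▒▒▒▒▒▒▒▒▒▒▒▒▒▒▒▒▒▒▒▒┃            ┃  
▓▓▓▓▓▓▓▓▓▓▓▓▓▓▓▓▓▓▓▓▓▓▓▓▓▓▓▓▓┃er group    ┃  
▓▓▓▓▓▓▓▓▓▓▓▓▓▓▓▓▓▓▓▓▓▓▓▓▓▓▓▓▓┃er group    ┃  
▓▓▓▓▓▓▓▓▓▓▓▓▓▓▓▓▓▓▓▓▓▓▓▓▓▓▓▓▓┃er group    ┃  
━━━━━━━━━━━━━━━━━━━━━━━━━━━━━┛er group    ┃  
             ┃$ █                         ┃  
             ┗━━━━━━━━━━━━━━━━━━━━━━━━━━━━┛  
                                             
                                             
                                             


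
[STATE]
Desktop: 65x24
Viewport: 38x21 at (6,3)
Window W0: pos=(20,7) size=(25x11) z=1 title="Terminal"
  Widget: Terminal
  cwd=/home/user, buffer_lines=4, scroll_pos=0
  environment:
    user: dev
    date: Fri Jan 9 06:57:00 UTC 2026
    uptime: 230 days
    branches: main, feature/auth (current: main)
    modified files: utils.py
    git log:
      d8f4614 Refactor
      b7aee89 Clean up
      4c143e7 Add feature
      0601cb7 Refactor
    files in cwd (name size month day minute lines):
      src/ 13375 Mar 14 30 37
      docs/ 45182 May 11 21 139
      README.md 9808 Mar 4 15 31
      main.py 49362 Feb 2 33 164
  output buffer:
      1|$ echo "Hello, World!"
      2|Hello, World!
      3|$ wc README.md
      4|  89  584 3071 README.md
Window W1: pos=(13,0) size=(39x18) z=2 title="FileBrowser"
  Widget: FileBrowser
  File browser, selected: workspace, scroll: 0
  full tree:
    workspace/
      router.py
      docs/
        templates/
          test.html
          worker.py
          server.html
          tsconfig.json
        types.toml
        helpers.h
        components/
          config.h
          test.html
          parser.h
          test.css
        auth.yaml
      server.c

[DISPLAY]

       ┃> [-] workspace/              
       ┃    router.py                 
       ┃    [+] docs/                 
       ┃    server.c                  
       ┃                              
       ┃                              
       ┃                              
       ┃                              
       ┃                              
       ┃                              
       ┃                              
       ┃                              
       ┃                              
       ┃                              
       ┗━━━━━━━━━━━━━━━━━━━━━━━━━━━━━━
                                      
                                      
                                      
                                      
                                      
                                      


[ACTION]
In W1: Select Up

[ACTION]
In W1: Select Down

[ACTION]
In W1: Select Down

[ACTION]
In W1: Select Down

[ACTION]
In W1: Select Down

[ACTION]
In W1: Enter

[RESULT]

       ┃  [-] workspace/              
       ┃    router.py                 
       ┃    [+] docs/                 
       ┃  > server.c                  
       ┃                              
       ┃                              
       ┃                              
       ┃                              
       ┃                              
       ┃                              
       ┃                              
       ┃                              
       ┃                              
       ┃                              
       ┗━━━━━━━━━━━━━━━━━━━━━━━━━━━━━━
                                      
                                      
                                      
                                      
                                      
                                      


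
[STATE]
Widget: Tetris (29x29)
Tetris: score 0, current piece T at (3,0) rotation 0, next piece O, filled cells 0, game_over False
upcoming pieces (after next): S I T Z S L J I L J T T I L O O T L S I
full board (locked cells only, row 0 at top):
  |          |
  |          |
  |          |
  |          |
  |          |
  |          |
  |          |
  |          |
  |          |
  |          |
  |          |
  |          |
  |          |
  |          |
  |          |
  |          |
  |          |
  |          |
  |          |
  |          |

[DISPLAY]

    ▒     │Next:             
   ▒▒▒    │▓▓                
          │▓▓                
          │                  
          │                  
          │                  
          │Score:            
          │0                 
          │                  
          │                  
          │                  
          │                  
          │                  
          │                  
          │                  
          │                  
          │                  
          │                  
          │                  
          │                  
          │                  
          │                  
          │                  
          │                  
          │                  
          │                  
          │                  
          │                  
          │                  


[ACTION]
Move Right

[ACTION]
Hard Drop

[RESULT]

    ▓▓    │Next:             
    ▓▓    │ ░░               
          │░░                
          │                  
          │                  
          │                  
          │Score:            
          │0                 
          │                  
          │                  
          │                  
          │                  
          │                  
          │                  
          │                  
          │                  
          │                  
          │                  
     ▒    │                  
    ▒▒▒   │                  
          │                  
          │                  
          │                  
          │                  
          │                  
          │                  
          │                  
          │                  
          │                  


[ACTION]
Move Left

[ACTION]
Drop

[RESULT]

          │Next:             
   ▓▓     │ ░░               
   ▓▓     │░░                
          │                  
          │                  
          │                  
          │Score:            
          │0                 
          │                  
          │                  
          │                  
          │                  
          │                  
          │                  
          │                  
          │                  
          │                  
          │                  
     ▒    │                  
    ▒▒▒   │                  
          │                  
          │                  
          │                  
          │                  
          │                  
          │                  
          │                  
          │                  
          │                  


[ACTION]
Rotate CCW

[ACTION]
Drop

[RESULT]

          │Next:             
          │ ░░               
   ▓▓     │░░                
   ▓▓     │                  
          │                  
          │                  
          │Score:            
          │0                 
          │                  
          │                  
          │                  
          │                  
          │                  
          │                  
          │                  
          │                  
          │                  
          │                  
     ▒    │                  
    ▒▒▒   │                  
          │                  
          │                  
          │                  
          │                  
          │                  
          │                  
          │                  
          │                  
          │                  


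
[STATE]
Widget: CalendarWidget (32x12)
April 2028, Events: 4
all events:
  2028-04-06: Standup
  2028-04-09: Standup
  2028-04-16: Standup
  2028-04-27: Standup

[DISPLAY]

           April 2028           
Mo Tu We Th Fr Sa Su            
                1  2            
 3  4  5  6*  7  8  9*          
10 11 12 13 14 15 16*           
17 18 19 20 21 22 23            
24 25 26 27* 28 29 30           
                                
                                
                                
                                
                                


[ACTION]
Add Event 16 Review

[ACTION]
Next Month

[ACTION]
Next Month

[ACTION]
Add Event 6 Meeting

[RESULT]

           June 2028            
Mo Tu We Th Fr Sa Su            
          1  2  3  4            
 5  6*  7  8  9 10 11           
12 13 14 15 16 17 18            
19 20 21 22 23 24 25            
26 27 28 29 30                  
                                
                                
                                
                                
                                


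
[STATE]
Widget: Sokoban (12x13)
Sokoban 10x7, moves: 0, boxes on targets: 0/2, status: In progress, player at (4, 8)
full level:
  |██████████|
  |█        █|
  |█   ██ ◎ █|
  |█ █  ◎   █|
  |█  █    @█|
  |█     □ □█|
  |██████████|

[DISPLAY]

██████████  
█        █  
█   ██ ◎ █  
█ █  ◎   █  
█  █    @█  
█     □ □█  
██████████  
Moves: 0  0/
            
            
            
            
            


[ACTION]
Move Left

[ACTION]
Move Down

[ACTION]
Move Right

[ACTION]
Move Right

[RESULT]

██████████  
█        █  
█   ██ ◎ █  
█ █  ◎   █  
█  █     █  
█     □@□█  
██████████  
Moves: 2  0/
            
            
            
            
            


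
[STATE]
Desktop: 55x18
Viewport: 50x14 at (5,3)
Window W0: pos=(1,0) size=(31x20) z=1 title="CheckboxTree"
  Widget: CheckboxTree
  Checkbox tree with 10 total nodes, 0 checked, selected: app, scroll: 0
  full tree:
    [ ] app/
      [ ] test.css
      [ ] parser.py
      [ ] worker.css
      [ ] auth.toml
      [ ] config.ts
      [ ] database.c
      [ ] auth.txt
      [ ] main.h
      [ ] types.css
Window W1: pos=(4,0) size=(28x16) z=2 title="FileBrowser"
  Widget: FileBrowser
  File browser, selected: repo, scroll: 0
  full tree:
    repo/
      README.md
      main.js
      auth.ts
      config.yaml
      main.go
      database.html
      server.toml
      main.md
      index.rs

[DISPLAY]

> [-] repo/               ┃                       
    README.md             ┃                       
    main.js               ┃                       
    auth.ts               ┃                       
    config.yaml           ┃                       
    main.go               ┃                       
    database.html         ┃                       
    server.toml           ┃                       
    main.md               ┃                       
    index.rs              ┃                       
                          ┃                       
                          ┃                       
━━━━━━━━━━━━━━━━━━━━━━━━━━┛                       
                          ┃                       


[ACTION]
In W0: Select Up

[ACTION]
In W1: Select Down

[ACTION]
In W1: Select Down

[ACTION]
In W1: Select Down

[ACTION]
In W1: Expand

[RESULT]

  [-] repo/               ┃                       
    README.md             ┃                       
    main.js               ┃                       
  > auth.ts               ┃                       
    config.yaml           ┃                       
    main.go               ┃                       
    database.html         ┃                       
    server.toml           ┃                       
    main.md               ┃                       
    index.rs              ┃                       
                          ┃                       
                          ┃                       
━━━━━━━━━━━━━━━━━━━━━━━━━━┛                       
                          ┃                       


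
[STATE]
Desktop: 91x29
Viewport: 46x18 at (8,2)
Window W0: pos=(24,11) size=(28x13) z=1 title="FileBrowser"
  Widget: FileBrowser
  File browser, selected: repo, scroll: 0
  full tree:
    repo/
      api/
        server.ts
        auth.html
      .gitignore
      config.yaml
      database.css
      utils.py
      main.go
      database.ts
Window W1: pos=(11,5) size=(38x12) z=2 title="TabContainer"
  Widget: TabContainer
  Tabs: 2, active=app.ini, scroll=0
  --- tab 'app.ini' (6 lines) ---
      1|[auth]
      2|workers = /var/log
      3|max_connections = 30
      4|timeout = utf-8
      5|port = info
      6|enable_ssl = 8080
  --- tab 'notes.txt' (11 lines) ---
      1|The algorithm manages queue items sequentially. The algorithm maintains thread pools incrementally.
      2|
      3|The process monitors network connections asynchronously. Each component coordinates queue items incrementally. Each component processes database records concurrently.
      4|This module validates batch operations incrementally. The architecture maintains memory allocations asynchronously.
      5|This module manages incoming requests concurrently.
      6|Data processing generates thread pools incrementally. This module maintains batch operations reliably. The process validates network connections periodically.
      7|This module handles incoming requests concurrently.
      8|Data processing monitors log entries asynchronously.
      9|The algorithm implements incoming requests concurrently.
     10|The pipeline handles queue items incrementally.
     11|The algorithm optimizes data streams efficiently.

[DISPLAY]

                                              
                                              
                                              
   ┏━━━━━━━━━━━━━━━━━━━━━━━━━━━━━━━━━━━━┓     
   ┃ TabContainer                       ┃     
   ┠────────────────────────────────────┨     
   ┃[app.ini]│ notes.txt                ┃     
   ┃────────────────────────────────────┃     
   ┃[auth]                              ┃     
   ┃workers = /var/log                  ┃━━┓  
   ┃max_connections = 30                ┃  ┃  
   ┃timeout = utf-8                     ┃──┨  
   ┃port = info                         ┃  ┃  
   ┃enable_ssl = 8080                   ┃  ┃  
   ┗━━━━━━━━━━━━━━━━━━━━━━━━━━━━━━━━━━━━┛  ┃  
                ┃    config.yaml           ┃  
                ┃    database.css          ┃  
                ┃    utils.py              ┃  


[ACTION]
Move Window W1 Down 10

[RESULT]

                                              
                                              
                                              
                                              
                                              
                                              
                                              
                                              
                                              
                ┏━━━━━━━━━━━━━━━━━━━━━━━━━━┓  
                ┃ FileBrowser              ┃  
                ┠──────────────────────────┨  
                ┃> [-] repo/               ┃  
   ┏━━━━━━━━━━━━━━━━━━━━━━━━━━━━━━━━━━━━┓  ┃  
   ┃ TabContainer                       ┃  ┃  
   ┠────────────────────────────────────┨  ┃  
   ┃[app.ini]│ notes.txt                ┃  ┃  
   ┃────────────────────────────────────┃  ┃  


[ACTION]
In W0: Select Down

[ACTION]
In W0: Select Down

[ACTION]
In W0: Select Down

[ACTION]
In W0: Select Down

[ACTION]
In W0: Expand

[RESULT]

                                              
                                              
                                              
                                              
                                              
                                              
                                              
                                              
                                              
                ┏━━━━━━━━━━━━━━━━━━━━━━━━━━┓  
                ┃ FileBrowser              ┃  
                ┠──────────────────────────┨  
                ┃  [-] repo/               ┃  
   ┏━━━━━━━━━━━━━━━━━━━━━━━━━━━━━━━━━━━━┓  ┃  
   ┃ TabContainer                       ┃  ┃  
   ┠────────────────────────────────────┨  ┃  
   ┃[app.ini]│ notes.txt                ┃  ┃  
   ┃────────────────────────────────────┃  ┃  


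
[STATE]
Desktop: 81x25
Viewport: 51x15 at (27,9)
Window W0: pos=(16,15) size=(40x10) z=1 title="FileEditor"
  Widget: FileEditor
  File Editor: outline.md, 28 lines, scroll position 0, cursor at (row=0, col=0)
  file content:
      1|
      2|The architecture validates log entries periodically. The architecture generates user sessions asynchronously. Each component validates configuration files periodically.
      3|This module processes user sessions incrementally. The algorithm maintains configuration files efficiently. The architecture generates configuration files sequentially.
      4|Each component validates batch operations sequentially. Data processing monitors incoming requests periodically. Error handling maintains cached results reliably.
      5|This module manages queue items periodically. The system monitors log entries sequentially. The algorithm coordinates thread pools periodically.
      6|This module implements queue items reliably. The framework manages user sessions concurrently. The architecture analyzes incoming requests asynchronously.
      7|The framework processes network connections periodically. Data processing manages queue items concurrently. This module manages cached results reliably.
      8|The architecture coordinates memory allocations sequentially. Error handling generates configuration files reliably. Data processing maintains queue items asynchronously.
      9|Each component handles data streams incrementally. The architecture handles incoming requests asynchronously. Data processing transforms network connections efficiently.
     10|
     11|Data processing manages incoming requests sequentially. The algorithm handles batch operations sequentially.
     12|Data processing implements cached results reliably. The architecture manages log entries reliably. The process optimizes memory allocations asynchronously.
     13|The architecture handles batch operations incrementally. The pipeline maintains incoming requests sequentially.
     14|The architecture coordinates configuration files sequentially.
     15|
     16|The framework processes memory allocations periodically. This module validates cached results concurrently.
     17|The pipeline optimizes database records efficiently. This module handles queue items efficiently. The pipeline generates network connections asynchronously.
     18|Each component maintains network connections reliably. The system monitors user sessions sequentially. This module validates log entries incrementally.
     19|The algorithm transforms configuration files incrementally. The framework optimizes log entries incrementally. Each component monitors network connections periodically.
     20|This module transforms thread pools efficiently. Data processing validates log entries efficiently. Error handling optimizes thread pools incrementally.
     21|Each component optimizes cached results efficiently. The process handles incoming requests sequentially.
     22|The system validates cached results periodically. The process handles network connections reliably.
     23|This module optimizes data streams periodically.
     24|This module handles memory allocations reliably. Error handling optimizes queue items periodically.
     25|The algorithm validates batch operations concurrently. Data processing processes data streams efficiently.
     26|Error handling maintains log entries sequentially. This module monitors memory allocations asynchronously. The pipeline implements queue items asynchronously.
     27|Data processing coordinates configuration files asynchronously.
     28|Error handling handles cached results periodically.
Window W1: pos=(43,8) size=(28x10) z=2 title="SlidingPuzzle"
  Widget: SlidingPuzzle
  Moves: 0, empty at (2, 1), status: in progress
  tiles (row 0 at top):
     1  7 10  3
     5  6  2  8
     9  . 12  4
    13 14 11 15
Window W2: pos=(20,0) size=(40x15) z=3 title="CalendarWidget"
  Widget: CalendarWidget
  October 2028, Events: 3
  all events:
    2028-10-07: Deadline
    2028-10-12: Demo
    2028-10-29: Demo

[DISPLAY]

25 26 27 28 29*                 ┃          ┃       
                                ┃──────────┨       
                                ┃────┐     ┃       
                                ┃  3 │     ┃       
                                ┃────┤     ┃       
━━━━━━━━━━━━━━━━━━━━━━━━━━━━━━━━┛  8 │     ┃       
━━━━━━━━━━━━━━━━┃├────┼────┼────┼────┤     ┃       
r               ┃│  9 │    │ 12 │  4 │     ┃       
────────────────┗━━━━━━━━━━━━━━━━━━━━━━━━━━┛       
                           ▲┃                      
ecture validates log entrie█┃                      
e processes user sessions i░┃                      
nent validates batch operat░┃                      
e manages queue items perio░┃                      
e implements queue items re▼┃                      


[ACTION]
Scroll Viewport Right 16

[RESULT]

26 27 28 29*                 ┃          ┃          
                             ┃──────────┨          
                             ┃────┐     ┃          
                             ┃  3 │     ┃          
                             ┃────┤     ┃          
━━━━━━━━━━━━━━━━━━━━━━━━━━━━━┛  8 │     ┃          
━━━━━━━━━━━━━┃├────┼────┼────┼────┤     ┃          
             ┃│  9 │    │ 12 │  4 │     ┃          
─────────────┗━━━━━━━━━━━━━━━━━━━━━━━━━━┛          
                        ▲┃                         
ure validates log entrie█┃                         
rocesses user sessions i░┃                         
t validates batch operat░┃                         
anages queue items perio░┃                         
mplements queue items re▼┃                         


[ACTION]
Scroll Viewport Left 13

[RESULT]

   ┃23 24 25 26 27 28 29*                 ┃        
   ┃30 31                                 ┃────────
   ┃                                      ┃────┐   
   ┃                                      ┃  3 │   
   ┃                                      ┃────┤   
   ┗━━━━━━━━━━━━━━━━━━━━━━━━━━━━━━━━━━━━━━┛  8 │   
━━━━━━━━━━━━━━━━━━━━━━━━━━┃├────┼────┼────┼────┤   
 FileEditor               ┃│  9 │    │ 12 │  4 │   
──────────────────────────┗━━━━━━━━━━━━━━━━━━━━━━━━
█                                    ▲┃            
The architecture validates log entrie█┃            
This module processes user sessions i░┃            
Each component validates batch operat░┃            
This module manages queue items perio░┃            
This module implements queue items re▼┃            


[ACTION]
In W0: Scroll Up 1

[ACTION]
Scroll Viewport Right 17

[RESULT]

26 27 28 29*                 ┃          ┃          
                             ┃──────────┨          
                             ┃────┐     ┃          
                             ┃  3 │     ┃          
                             ┃────┤     ┃          
━━━━━━━━━━━━━━━━━━━━━━━━━━━━━┛  8 │     ┃          
━━━━━━━━━━━━━┃├────┼────┼────┼────┤     ┃          
             ┃│  9 │    │ 12 │  4 │     ┃          
─────────────┗━━━━━━━━━━━━━━━━━━━━━━━━━━┛          
                        ▲┃                         
ure validates log entrie█┃                         
rocesses user sessions i░┃                         
t validates batch operat░┃                         
anages queue items perio░┃                         
mplements queue items re▼┃                         
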